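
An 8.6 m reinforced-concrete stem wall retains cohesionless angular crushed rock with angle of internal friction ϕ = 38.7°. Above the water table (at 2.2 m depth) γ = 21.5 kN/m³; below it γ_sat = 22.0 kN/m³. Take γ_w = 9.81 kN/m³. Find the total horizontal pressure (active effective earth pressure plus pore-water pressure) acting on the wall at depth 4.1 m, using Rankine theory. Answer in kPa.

K_a = (1 − sin φ)/(1 + sin φ) = 0.2306.
γ' = 22.0 − 9.81 = 12.19 kN/m³.
Effective vertical stress at 4.1 m: σ'_v = 21.5×2.2 + 12.19×1.90 = 70.46 kPa.
σ'_h = K_a σ'_v = 0.2306 × 70.46 = 16.25 kPa; u = γ_w × 1.90 = 18.64 kPa.
Total σ_h = 16.25 + 18.64 = 34.89 kPa.

34.9 kPa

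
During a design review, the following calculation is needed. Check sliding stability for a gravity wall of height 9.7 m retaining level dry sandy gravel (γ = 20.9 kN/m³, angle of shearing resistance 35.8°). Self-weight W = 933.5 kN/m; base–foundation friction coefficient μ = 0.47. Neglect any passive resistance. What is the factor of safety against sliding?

K_a = tan²(45° − 35.8°/2) = 0.2619.
P_a = ½K_aγH² = 0.5×0.2619×20.9×9.7² = 257.5 kN/m, acting at H/3 = 3.233 m above the base.
FS_sliding = μW / P_a = 0.47×933.5 / 257.5 = 1.704.

1.70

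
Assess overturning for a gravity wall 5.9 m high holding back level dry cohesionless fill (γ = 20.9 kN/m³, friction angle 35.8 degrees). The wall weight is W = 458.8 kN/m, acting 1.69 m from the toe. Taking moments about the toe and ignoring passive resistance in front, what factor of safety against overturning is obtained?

4.14

K_a = tan²(45° − 35.8°/2) = 0.2619.
P_a = ½K_aγH² = 0.5×0.2619×20.9×5.9² = 95.26 kN/m, acting at H/3 = 1.967 m above the base.
Overturning moment M_o = P_a × H/3 = 95.26 × 1.967 = 187.3.
Resisting moment M_r = W × 1.69 = 458.8 × 1.69 = 775.4.
FS_overturning = M_r/M_o = 775.4/187.3 = 4.139.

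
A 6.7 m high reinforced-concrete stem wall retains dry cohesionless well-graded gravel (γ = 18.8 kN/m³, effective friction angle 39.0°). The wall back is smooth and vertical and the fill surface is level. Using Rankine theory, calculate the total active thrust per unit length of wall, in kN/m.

K_a = tan²(45° − φ/2) = 0.2275.
P_a = ½ K_a γ H² = 0.5 × 0.2275 × 18.8 × 6.7² = 96.00 kN/m.

96.0 kN/m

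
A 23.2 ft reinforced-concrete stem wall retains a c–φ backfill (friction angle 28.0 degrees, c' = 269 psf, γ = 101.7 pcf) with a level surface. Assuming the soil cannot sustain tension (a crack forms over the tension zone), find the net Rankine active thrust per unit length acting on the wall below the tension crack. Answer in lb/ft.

3800 lb/ft

K_a = 0.3610; √K_a = 0.6009.
Tension-crack depth z_c = 2c/(γ√K_a) = 2×269/(101.7×0.6009) = 8.804 ft.
σ_a at base = K_a γ H − 2c√K_a = 0.3610×101.7×23.2 − 2×269×0.6009 = 528.6 psf.
P_a = ½ × 528.6 × (H − z_c) = 0.5×528.6×14.40 = 3805 lb/ft.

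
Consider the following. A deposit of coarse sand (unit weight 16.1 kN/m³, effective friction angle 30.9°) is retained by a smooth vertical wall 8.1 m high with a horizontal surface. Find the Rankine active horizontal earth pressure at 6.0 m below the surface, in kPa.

31.0 kPa

K_a = (1 − sin φ)/(1 + sin φ) = 0.3214.
σ_h = K_a γ z = 0.3214 × 16.1 × 6.0 = 31.05 kPa.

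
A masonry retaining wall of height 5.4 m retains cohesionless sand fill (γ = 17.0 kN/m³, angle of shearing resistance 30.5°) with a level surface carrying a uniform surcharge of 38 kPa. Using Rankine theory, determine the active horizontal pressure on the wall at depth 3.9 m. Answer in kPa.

34.1 kPa

K_a = (1 − sin φ)/(1 + sin φ) = 0.3267.
σ_v = γz + q = 17.0 × 3.9 + 38 = 104.3 kPa.
σ_h = K_a σ_v = 0.3267 × 104.3 = 34.07 kPa.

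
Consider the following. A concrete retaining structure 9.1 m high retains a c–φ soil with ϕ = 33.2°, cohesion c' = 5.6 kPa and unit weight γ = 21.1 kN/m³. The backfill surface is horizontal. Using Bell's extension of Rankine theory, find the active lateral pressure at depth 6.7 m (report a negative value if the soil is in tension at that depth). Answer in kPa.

K_a = (1 − sin φ)/(1 + sin φ) = 0.2924.
σ_a = K_a γ z − 2c√K_a = 0.2924×21.1×6.7 − 2×5.6×0.5407 = 35.27 kPa.

35.3 kPa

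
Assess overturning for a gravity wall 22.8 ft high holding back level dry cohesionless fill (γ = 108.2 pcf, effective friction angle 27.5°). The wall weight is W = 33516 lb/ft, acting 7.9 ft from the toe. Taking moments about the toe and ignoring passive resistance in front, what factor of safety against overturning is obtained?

K_a = tan²(45° − 27.5°/2) = 0.3682.
P_a = ½K_aγH² = 0.5×0.3682×108.2×22.8² = 10360 lb/ft, acting at H/3 = 7.600 ft above the base.
Overturning moment M_o = P_a × H/3 = 10360 × 7.600 = 78700.
Resisting moment M_r = W × 7.9 = 33516 × 7.9 = 264800.
FS_overturning = M_r/M_o = 264800/78700 = 3.364.

3.36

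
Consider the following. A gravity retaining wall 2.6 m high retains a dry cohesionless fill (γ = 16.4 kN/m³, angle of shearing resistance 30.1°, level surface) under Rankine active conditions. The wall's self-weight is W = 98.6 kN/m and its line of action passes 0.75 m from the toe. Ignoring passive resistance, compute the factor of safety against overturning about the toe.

4.64

K_a = tan²(45° − 30.1°/2) = 0.3320.
P_a = ½K_aγH² = 0.5×0.3320×16.4×2.6² = 18.40 kN/m, acting at H/3 = 0.8667 m above the base.
Overturning moment M_o = P_a × H/3 = 18.40 × 0.8667 = 15.95.
Resisting moment M_r = W × 0.75 = 98.6 × 0.75 = 73.95.
FS_overturning = M_r/M_o = 73.95/15.95 = 4.637.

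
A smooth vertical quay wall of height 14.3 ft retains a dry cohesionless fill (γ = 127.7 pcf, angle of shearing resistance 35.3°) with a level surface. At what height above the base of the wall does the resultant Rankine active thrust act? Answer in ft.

4.77 ft

K_a = 0.2675.
The pressure distribution is triangular, so the resultant acts at H/3 above the base = 14.3/3 = 4.767 ft.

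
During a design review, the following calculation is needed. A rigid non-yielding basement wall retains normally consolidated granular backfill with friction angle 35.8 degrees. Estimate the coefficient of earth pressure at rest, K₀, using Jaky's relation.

K₀ = 1 − sin φ' = 1 − sin 35.8° = 0.4150.

0.415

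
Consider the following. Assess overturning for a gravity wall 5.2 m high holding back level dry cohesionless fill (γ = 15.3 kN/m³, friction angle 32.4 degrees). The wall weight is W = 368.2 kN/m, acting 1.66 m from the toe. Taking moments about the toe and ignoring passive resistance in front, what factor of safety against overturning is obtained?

K_a = tan²(45° − 32.4°/2) = 0.3022.
P_a = ½K_aγH² = 0.5×0.3022×15.3×5.2² = 62.52 kN/m, acting at H/3 = 1.733 m above the base.
Overturning moment M_o = P_a × H/3 = 62.52 × 1.733 = 108.4.
Resisting moment M_r = W × 1.66 = 368.2 × 1.66 = 611.2.
FS_overturning = M_r/M_o = 611.2/108.4 = 5.640.

5.64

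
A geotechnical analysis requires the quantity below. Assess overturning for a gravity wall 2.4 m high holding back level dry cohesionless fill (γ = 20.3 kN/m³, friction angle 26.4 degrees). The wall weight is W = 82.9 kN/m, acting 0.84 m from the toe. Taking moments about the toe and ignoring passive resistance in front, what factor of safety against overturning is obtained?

K_a = tan²(45° − 26.4°/2) = 0.3844.
P_a = ½K_aγH² = 0.5×0.3844×20.3×2.4² = 22.48 kN/m, acting at H/3 = 0.8000 m above the base.
Overturning moment M_o = P_a × H/3 = 22.48 × 0.8000 = 17.98.
Resisting moment M_r = W × 0.84 = 82.9 × 0.84 = 69.64.
FS_overturning = M_r/M_o = 69.64/17.98 = 3.873.

3.87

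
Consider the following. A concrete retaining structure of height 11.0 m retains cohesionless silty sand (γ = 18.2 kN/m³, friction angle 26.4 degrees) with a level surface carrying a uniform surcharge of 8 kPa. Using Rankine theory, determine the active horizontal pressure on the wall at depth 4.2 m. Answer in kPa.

K_a = (1 − sin φ)/(1 + sin φ) = 0.3844.
σ_v = γz + q = 18.2 × 4.2 + 8 = 84.44 kPa.
σ_h = K_a σ_v = 0.3844 × 84.44 = 32.46 kPa.

32.5 kPa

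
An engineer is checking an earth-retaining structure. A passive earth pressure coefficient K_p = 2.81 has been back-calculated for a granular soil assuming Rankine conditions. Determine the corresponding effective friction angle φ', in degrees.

28.4°

K_p = (1+sin φ)/(1−sin φ) ⇒ sin φ = (K_p − 1)/(K_p + 1) = 0.4751.
φ = arcsin(0.4751) = 28.36°.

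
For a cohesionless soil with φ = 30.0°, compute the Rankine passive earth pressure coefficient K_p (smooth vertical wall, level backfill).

3.00

K_p = (1 + sin φ)/(1 − sin φ) = tan²(45° + 30.0°/2) = 3.000.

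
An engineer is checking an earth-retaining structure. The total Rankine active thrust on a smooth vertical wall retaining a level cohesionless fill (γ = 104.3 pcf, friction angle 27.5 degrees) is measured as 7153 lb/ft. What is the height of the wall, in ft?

K_a = 0.3682. P_a = ½ K_a γ H² ⇒ H = √(2P_a/(K_a γ)).
H = √(2×7153/(0.3682×104.3)) = 19.30 ft.

19.3 ft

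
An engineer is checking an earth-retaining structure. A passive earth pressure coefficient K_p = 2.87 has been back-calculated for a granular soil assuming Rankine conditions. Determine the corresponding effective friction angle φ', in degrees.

28.9°

K_p = (1+sin φ)/(1−sin φ) ⇒ sin φ = (K_p − 1)/(K_p + 1) = 0.4832.
φ = arcsin(0.4832) = 28.89°.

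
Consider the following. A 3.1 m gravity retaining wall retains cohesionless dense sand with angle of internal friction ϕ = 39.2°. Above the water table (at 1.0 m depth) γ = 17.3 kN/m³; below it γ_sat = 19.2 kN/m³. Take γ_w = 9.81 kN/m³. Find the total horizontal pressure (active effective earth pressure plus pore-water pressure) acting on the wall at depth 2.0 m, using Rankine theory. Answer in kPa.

15.8 kPa

K_a = (1 − sin φ)/(1 + sin φ) = 0.2255.
γ' = 19.2 − 9.81 = 9.390 kN/m³.
Effective vertical stress at 2.0 m: σ'_v = 17.3×1.0 + 9.390×1.00 = 26.69 kPa.
σ'_h = K_a σ'_v = 0.2255 × 26.69 = 6.018 kPa; u = γ_w × 1.00 = 9.810 kPa.
Total σ_h = 6.018 + 9.810 = 15.83 kPa.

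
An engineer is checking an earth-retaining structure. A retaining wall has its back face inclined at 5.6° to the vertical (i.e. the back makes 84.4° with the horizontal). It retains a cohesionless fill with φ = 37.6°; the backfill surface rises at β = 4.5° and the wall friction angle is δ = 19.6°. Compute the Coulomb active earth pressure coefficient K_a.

K_a = sin²(α+φ) / [sin²α · sin(α−δ) · (1 + √{sin(φ+δ)sin(φ−β) / (sin(α−δ)sin(α+β))})²].
With α = 84.4°, φ = 37.6°, δ = 19.6°, β = 4.5°: K_a = 0.2737.

0.274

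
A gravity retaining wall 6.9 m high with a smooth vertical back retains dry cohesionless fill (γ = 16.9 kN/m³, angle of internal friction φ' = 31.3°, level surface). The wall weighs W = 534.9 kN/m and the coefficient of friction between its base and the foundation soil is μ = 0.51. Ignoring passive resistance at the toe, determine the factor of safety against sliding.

K_a = tan²(45° − 31.3°/2) = 0.3162.
P_a = ½K_aγH² = 0.5×0.3162×16.9×6.9² = 127.2 kN/m, acting at H/3 = 2.300 m above the base.
FS_sliding = μW / P_a = 0.51×534.9 / 127.2 = 2.144.

2.14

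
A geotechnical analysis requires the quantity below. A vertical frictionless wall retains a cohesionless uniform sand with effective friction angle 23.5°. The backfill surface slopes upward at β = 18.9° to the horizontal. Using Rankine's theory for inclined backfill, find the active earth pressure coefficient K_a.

0.573

K_a = cos β · (cos β − √(cos²β − cos²φ)) / (cos β + √(cos²β − cos²φ)).
cos β = 0.9461, cos φ = 0.9171, √(cos²β − cos²φ) = 0.2325.
K_a = 0.9461 × (0.9461 − 0.2325)/(0.9461 + 0.2325) = 0.5728.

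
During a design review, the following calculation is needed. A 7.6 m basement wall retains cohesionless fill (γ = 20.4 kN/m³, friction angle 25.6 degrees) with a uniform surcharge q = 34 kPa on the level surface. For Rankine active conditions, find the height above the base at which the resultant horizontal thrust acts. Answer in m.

K_a = 0.3966.
Triangular part P₁ = ½K_aγH² = 233.6 at H/3 = 2.533 m; rectangular part P₂ = K_a q H = 102.5 at H/2 = 3.800 m.
ȳ = (P₁·2.533 + P₂·3.800)/(P₁+P₂) = 2.920 m.

2.92 m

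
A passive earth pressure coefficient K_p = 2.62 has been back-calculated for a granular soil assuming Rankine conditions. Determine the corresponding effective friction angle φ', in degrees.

K_p = (1+sin φ)/(1−sin φ) ⇒ sin φ = (K_p − 1)/(K_p + 1) = 0.4475.
φ = arcsin(0.4475) = 26.58°.

26.6°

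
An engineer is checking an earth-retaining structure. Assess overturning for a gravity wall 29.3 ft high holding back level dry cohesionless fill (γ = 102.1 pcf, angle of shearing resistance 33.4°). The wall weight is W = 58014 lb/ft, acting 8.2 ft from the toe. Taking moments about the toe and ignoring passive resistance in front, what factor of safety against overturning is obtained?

K_a = tan²(45° − 33.4°/2) = 0.2899.
P_a = ½K_aγH² = 0.5×0.2899×102.1×29.3² = 12710 lb/ft, acting at H/3 = 9.767 ft above the base.
Overturning moment M_o = P_a × H/3 = 12710 × 9.767 = 124100.
Resisting moment M_r = W × 8.2 = 58014 × 8.2 = 475700.
FS_overturning = M_r/M_o = 475700/124100 = 3.833.

3.83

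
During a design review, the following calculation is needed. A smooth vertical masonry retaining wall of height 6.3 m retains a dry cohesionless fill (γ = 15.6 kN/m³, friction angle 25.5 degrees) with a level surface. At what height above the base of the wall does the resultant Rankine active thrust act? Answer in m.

K_a = 0.3981.
The pressure distribution is triangular, so the resultant acts at H/3 above the base = 6.3/3 = 2.100 m.

2.10 m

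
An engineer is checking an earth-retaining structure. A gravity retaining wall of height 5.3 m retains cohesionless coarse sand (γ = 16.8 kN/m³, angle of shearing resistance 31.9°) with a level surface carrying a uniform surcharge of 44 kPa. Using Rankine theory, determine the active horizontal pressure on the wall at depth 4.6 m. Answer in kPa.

37.4 kPa

K_a = (1 − sin φ)/(1 + sin φ) = 0.3085.
σ_v = γz + q = 16.8 × 4.6 + 44 = 121.3 kPa.
σ_h = K_a σ_v = 0.3085 × 121.3 = 37.42 kPa.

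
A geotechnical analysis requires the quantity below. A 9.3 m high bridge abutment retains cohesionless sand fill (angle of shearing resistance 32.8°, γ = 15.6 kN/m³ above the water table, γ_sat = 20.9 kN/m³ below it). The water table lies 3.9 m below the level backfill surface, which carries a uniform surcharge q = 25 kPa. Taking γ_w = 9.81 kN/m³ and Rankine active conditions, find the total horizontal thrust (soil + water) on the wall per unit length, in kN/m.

K_a = tan²(45° − φ/2) = 0.2973.
γ' = 20.9 − 9.81 = 11.09 kN/m³. h₂ = H − d_w = 5.4 m.
σ'_h: at surface K_a·q = 7.432; at WT K_a(q+γd_w) = 25.52; at base K_a(q+γd_w+γ'h₂) = 43.32 kPa.
P₁ = ½(7.432+25.52)×3.9 = 64.25; P₂ = ½(25.52+43.32)×5.4 = 185.9; P_w = ½γ_w h₂² = 143.0.
Total = 64.25+185.9+143.0 = 393.1 kN/m.

393 kN/m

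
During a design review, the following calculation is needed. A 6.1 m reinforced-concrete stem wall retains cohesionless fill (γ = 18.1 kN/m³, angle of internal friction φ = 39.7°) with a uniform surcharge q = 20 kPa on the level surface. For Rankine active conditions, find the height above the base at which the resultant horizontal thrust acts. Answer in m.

2.30 m

K_a = 0.2204.
Triangular part P₁ = ½K_aγH² = 74.23 at H/3 = 2.033 m; rectangular part P₂ = K_a q H = 26.89 at H/2 = 3.050 m.
ȳ = (P₁·2.033 + P₂·3.050)/(P₁+P₂) = 2.304 m.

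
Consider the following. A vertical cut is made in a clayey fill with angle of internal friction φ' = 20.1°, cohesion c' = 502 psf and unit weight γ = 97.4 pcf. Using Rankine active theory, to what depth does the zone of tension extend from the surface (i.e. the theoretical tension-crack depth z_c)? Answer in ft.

14.7 ft

K_a = tan²(45° − 20.1°/2) = 0.4885; √K_a = 0.6989.
The active pressure is zero where K_a γ z = 2c√K_a, so z_c = 2c/(γ√K_a) = 2×502/(97.4×0.6989) = 14.75 ft.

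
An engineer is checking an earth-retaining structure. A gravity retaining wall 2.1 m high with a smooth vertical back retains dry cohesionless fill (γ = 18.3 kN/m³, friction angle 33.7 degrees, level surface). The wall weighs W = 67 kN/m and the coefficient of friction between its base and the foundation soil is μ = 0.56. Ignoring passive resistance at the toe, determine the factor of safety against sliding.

K_a = tan²(45° − 33.7°/2) = 0.2863.
P_a = ½K_aγH² = 0.5×0.2863×18.3×2.1² = 11.55 kN/m, acting at H/3 = 0.7000 m above the base.
FS_sliding = μW / P_a = 0.56×67 / 11.55 = 3.248.

3.25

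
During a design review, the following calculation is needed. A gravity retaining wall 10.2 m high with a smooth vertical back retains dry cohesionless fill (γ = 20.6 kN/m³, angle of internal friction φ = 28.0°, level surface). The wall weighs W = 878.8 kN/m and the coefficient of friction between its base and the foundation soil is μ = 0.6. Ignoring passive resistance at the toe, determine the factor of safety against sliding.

1.36

K_a = tan²(45° − 28.0°/2) = 0.3610.
P_a = ½K_aγH² = 0.5×0.3610×20.6×10.2² = 386.9 kN/m, acting at H/3 = 3.400 m above the base.
FS_sliding = μW / P_a = 0.6×878.8 / 386.9 = 1.363.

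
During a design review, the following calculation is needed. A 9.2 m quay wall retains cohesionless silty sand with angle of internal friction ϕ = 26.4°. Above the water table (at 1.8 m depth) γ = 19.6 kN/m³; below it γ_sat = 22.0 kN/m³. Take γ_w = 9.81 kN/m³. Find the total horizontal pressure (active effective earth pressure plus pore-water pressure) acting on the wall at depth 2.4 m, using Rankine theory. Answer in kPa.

22.3 kPa

K_a = (1 − sin φ)/(1 + sin φ) = 0.3844.
γ' = 22.0 − 9.81 = 12.19 kN/m³.
Effective vertical stress at 2.4 m: σ'_v = 19.6×1.8 + 12.19×0.600 = 42.59 kPa.
σ'_h = K_a σ'_v = 0.3844 × 42.59 = 16.37 kPa; u = γ_w × 0.600 = 5.886 kPa.
Total σ_h = 16.37 + 5.886 = 22.26 kPa.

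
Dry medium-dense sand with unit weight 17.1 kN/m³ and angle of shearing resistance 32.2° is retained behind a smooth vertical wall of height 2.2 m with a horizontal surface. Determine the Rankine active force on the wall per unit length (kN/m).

K_a = tan²(45° − φ/2) = 0.3047.
P_a = ½ K_a γ H² = 0.5 × 0.3047 × 17.1 × 2.2² = 12.61 kN/m.

12.6 kN/m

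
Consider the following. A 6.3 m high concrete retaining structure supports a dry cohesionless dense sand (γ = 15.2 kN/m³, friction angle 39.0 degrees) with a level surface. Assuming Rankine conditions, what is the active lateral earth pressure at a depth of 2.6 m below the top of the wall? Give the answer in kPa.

K_a = (1 − sin φ)/(1 + sin φ) = 0.2275.
σ_h = K_a γ z = 0.2275 × 15.2 × 2.6 = 8.991 kPa.

8.99 kPa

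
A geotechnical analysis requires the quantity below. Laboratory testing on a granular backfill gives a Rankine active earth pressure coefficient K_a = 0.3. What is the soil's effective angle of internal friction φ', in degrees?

K_a = tan²(45° − φ/2) ⇒ 45° − φ/2 = arctan(√0.3) = 28.71°.
φ = 2(45° − 28.71°) = 32.58°.

32.6°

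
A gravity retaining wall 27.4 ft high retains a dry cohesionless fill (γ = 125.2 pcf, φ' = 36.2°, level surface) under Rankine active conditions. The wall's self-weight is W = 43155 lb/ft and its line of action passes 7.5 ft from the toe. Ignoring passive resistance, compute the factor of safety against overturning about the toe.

2.93

K_a = tan²(45° − 36.2°/2) = 0.2574.
P_a = ½K_aγH² = 0.5×0.2574×125.2×27.4² = 12100 lb/ft, acting at H/3 = 9.133 ft above the base.
Overturning moment M_o = P_a × H/3 = 12100 × 9.133 = 110500.
Resisting moment M_r = W × 7.5 = 43155 × 7.5 = 323700.
FS_overturning = M_r/M_o = 323700/110500 = 2.930.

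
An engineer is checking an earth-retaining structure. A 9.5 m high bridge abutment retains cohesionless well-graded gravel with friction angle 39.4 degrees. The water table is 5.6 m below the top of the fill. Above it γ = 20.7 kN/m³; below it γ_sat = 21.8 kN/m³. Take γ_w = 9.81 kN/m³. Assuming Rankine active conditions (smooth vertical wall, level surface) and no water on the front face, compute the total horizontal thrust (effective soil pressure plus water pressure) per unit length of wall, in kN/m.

K_a = tan²(45° − φ/2) = 0.2234.
γ' = 21.8 − 9.81 = 11.99 kN/m³. Depth below WT = 3.9 m.
σ'_h at WT = K_a γ d_w = 25.90 kPa; at base = 25.90 + K_a γ' × 3.9 = 36.35 kPa.
P₁ (0–5.6 m) = ½×25.90×5.6 = 72.52. P₂ (5.6–9.5 m) = ½(25.90+36.35)×3.9 = 121.4.
P_w = ½ γ_w h₂² = 0.5×9.81×3.9² = 74.61. Total = 72.52+121.4+74.61 = 268.5 kN/m.

269 kN/m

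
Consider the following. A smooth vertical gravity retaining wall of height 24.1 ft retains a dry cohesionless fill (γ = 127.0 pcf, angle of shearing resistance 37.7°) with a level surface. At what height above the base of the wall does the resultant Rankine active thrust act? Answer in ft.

K_a = 0.2411.
The pressure distribution is triangular, so the resultant acts at H/3 above the base = 24.1/3 = 8.033 ft.

8.03 ft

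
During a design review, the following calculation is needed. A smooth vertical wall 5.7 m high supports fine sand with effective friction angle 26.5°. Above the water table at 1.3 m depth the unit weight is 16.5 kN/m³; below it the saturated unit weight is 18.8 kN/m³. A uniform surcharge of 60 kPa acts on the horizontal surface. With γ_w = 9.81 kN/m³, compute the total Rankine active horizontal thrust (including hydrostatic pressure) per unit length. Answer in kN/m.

301 kN/m

K_a = tan²(45° − φ/2) = 0.3829.
γ' = 18.8 − 9.81 = 8.990 kN/m³. h₂ = H − d_w = 4.4 m.
σ'_h: at surface K_a·q = 22.98; at WT K_a(q+γd_w) = 31.19; at base K_a(q+γd_w+γ'h₂) = 46.34 kPa.
P₁ = ½(22.98+31.19)×1.3 = 35.21; P₂ = ½(31.19+46.34)×4.4 = 170.6; P_w = ½γ_w h₂² = 94.96.
Total = 35.21+170.6+94.96 = 300.7 kN/m.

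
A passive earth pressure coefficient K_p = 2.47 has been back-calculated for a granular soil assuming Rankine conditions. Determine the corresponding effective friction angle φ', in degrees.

K_p = (1+sin φ)/(1−sin φ) ⇒ sin φ = (K_p − 1)/(K_p + 1) = 0.4236.
φ = arcsin(0.4236) = 25.06°.

25.1°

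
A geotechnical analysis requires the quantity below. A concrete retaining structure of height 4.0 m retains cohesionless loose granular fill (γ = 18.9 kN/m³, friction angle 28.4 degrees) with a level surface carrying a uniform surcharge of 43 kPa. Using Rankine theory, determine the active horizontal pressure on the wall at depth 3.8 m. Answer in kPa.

K_a = (1 − sin φ)/(1 + sin φ) = 0.3554.
σ_v = γz + q = 18.9 × 3.8 + 43 = 114.8 kPa.
σ_h = K_a σ_v = 0.3554 × 114.8 = 40.80 kPa.

40.8 kPa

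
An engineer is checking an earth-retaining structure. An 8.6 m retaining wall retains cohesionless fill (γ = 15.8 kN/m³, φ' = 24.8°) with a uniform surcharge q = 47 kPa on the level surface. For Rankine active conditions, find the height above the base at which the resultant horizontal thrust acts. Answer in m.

K_a = 0.4090.
Triangular part P₁ = ½K_aγH² = 239.0 at H/3 = 2.867 m; rectangular part P₂ = K_a q H = 165.3 at H/2 = 4.300 m.
ȳ = (P₁·2.867 + P₂·4.300)/(P₁+P₂) = 3.453 m.

3.45 m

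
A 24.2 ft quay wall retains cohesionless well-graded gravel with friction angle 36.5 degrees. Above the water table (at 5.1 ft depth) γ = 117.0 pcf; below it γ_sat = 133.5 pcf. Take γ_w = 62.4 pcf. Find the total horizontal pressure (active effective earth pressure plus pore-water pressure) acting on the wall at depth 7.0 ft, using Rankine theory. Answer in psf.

K_a = (1 − sin φ)/(1 + sin φ) = 0.2541.
γ' = 133.5 − 62.4 = 71.10 pcf.
Effective vertical stress at 7.0 ft: σ'_v = 117.0×5.1 + 71.10×1.90 = 731.8 psf.
σ'_h = K_a σ'_v = 0.2541 × 731.8 = 185.9 psf; u = γ_w × 1.90 = 118.6 psf.
Total σ_h = 185.9 + 118.6 = 304.5 psf.

304 psf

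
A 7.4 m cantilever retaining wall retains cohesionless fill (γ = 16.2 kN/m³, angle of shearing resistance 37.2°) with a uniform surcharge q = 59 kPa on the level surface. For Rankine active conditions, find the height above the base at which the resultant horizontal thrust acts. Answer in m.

3.08 m

K_a = 0.2464.
Triangular part P₁ = ½K_aγH² = 109.3 at H/3 = 2.467 m; rectangular part P₂ = K_a q H = 107.6 at H/2 = 3.700 m.
ȳ = (P₁·2.467 + P₂·3.700)/(P₁+P₂) = 3.078 m.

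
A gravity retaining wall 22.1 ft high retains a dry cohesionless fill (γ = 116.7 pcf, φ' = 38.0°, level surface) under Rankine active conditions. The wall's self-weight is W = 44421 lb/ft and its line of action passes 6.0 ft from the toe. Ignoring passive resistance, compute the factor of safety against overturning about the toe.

5.34

K_a = tan²(45° − 38.0°/2) = 0.2379.
P_a = ½K_aγH² = 0.5×0.2379×116.7×22.1² = 6779 lb/ft, acting at H/3 = 7.367 ft above the base.
Overturning moment M_o = P_a × H/3 = 6779 × 7.367 = 49940.
Resisting moment M_r = W × 6.0 = 44421 × 6.0 = 266500.
FS_overturning = M_r/M_o = 266500/49940 = 5.337.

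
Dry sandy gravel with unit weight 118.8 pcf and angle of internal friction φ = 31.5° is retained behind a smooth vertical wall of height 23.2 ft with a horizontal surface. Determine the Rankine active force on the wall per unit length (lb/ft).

K_a = tan²(45° − φ/2) = 0.3136.
P_a = ½ K_a γ H² = 0.5 × 0.3136 × 118.8 × 23.2² = 10030 lb/ft.

10000 lb/ft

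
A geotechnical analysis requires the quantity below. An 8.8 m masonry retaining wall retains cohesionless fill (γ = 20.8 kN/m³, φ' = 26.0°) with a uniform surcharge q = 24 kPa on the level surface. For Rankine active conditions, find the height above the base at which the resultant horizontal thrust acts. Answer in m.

K_a = 0.3905.
Triangular part P₁ = ½K_aγH² = 314.5 at H/3 = 2.933 m; rectangular part P₂ = K_a q H = 82.47 at H/2 = 4.400 m.
ȳ = (P₁·2.933 + P₂·4.400)/(P₁+P₂) = 3.238 m.

3.24 m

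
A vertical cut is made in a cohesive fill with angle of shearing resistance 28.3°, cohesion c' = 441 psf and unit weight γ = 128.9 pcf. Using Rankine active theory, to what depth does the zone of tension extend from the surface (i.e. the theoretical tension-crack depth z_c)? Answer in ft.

11.5 ft

K_a = tan²(45° − 28.3°/2) = 0.3568; √K_a = 0.5973.
The active pressure is zero where K_a γ z = 2c√K_a, so z_c = 2c/(γ√K_a) = 2×441/(128.9×0.5973) = 11.46 ft.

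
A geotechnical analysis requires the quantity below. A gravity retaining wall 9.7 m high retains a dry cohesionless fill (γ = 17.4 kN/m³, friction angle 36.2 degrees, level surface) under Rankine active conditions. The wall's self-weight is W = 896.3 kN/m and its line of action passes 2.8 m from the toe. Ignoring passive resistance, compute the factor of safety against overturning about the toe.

3.68

K_a = tan²(45° − 36.2°/2) = 0.2574.
P_a = ½K_aγH² = 0.5×0.2574×17.4×9.7² = 210.7 kN/m, acting at H/3 = 3.233 m above the base.
Overturning moment M_o = P_a × H/3 = 210.7 × 3.233 = 681.2.
Resisting moment M_r = W × 2.8 = 896.3 × 2.8 = 2510.
FS_overturning = M_r/M_o = 2510/681.2 = 3.684.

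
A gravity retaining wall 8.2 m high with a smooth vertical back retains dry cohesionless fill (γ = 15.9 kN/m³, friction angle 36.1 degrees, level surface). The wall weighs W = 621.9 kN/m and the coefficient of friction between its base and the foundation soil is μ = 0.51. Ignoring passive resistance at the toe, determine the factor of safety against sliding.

K_a = tan²(45° − 36.1°/2) = 0.2585.
P_a = ½K_aγH² = 0.5×0.2585×15.9×8.2² = 138.2 kN/m, acting at H/3 = 2.733 m above the base.
FS_sliding = μW / P_a = 0.51×621.9 / 138.2 = 2.295.

2.30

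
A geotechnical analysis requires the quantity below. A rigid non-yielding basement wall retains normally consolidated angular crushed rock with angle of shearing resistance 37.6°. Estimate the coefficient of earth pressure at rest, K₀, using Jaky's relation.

K₀ = 1 − sin φ' = 1 − sin 37.6° = 0.3899.

0.390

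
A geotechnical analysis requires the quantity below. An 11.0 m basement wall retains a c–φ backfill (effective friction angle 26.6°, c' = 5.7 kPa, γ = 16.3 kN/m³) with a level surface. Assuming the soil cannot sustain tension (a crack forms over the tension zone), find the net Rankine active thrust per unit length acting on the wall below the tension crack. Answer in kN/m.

K_a = 0.3814; √K_a = 0.6176.
Tension-crack depth z_c = 2c/(γ√K_a) = 2×5.7/(16.3×0.6176) = 1.132 m.
σ_a at base = K_a γ H − 2c√K_a = 0.3814×16.3×11.0 − 2×5.7×0.6176 = 61.35 kPa.
P_a = ½ × 61.35 × (H − z_c) = 0.5×61.35×9.868 = 302.7 kN/m.

303 kN/m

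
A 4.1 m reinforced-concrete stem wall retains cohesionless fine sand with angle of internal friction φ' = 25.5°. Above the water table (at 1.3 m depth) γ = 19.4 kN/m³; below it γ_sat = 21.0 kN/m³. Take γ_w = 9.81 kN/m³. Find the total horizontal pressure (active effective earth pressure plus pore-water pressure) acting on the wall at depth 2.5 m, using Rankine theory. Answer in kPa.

27.2 kPa

K_a = (1 − sin φ)/(1 + sin φ) = 0.3981.
γ' = 21.0 − 9.81 = 11.19 kN/m³.
Effective vertical stress at 2.5 m: σ'_v = 19.4×1.3 + 11.19×1.20 = 38.65 kPa.
σ'_h = K_a σ'_v = 0.3981 × 38.65 = 15.39 kPa; u = γ_w × 1.20 = 11.77 kPa.
Total σ_h = 15.39 + 11.77 = 27.16 kPa.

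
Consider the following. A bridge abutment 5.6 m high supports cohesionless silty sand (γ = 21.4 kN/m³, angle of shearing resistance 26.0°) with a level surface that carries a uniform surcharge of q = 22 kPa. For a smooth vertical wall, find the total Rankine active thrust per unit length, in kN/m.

179 kN/m

K_a = tan²(45° − φ/2) = 0.3905.
Soil triangle: ½ K_a γ H² = 0.5×0.3905×21.4×5.6² = 131.0 kN/m.
Surcharge rectangle: K_a q H = 0.3905×22×5.6 = 48.10 kN/m.
Total = 131.0 + 48.10 = 179.1 kN/m.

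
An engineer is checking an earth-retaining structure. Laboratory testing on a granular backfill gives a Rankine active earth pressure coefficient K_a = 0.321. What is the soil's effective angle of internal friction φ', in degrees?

K_a = tan²(45° − φ/2) ⇒ 45° − φ/2 = arctan(√0.321) = 29.53°.
φ = 2(45° − 29.53°) = 30.93°.

30.9°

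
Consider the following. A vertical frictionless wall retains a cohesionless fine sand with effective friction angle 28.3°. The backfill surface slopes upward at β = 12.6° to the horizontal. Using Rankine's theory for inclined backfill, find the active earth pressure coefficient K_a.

K_a = cos β · (cos β − √(cos²β − cos²φ)) / (cos β + √(cos²β − cos²φ)).
cos β = 0.9759, cos φ = 0.8805, √(cos²β − cos²φ) = 0.4209.
K_a = 0.9759 × (0.9759 − 0.4209)/(0.9759 + 0.4209) = 0.3878.

0.388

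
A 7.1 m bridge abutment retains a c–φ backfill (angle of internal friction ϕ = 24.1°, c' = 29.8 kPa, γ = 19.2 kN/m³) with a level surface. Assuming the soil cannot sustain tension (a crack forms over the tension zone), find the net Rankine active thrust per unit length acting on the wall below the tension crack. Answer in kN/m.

K_a = 0.4201; √K_a = 0.6482.
Tension-crack depth z_c = 2c/(γ√K_a) = 2×29.8/(19.2×0.6482) = 4.789 m.
σ_a at base = K_a γ H − 2c√K_a = 0.4201×19.2×7.1 − 2×29.8×0.6482 = 18.64 kPa.
P_a = ½ × 18.64 × (H − z_c) = 0.5×18.64×2.311 = 21.54 kN/m.

21.5 kN/m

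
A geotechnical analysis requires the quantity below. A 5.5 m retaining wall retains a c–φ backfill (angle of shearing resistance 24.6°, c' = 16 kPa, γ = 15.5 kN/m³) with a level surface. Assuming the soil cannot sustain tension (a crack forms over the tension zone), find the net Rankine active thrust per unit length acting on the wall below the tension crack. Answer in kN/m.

16.7 kN/m

K_a = 0.4121; √K_a = 0.6420.
Tension-crack depth z_c = 2c/(γ√K_a) = 2×16/(15.5×0.6420) = 3.216 m.
σ_a at base = K_a γ H − 2c√K_a = 0.4121×15.5×5.5 − 2×16×0.6420 = 14.59 kPa.
P_a = ½ × 14.59 × (H − z_c) = 0.5×14.59×2.284 = 16.67 kN/m.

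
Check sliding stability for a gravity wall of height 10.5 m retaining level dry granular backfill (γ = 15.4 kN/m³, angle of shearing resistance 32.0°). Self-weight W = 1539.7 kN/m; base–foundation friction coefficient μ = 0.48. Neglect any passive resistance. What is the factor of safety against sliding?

K_a = tan²(45° − 32.0°/2) = 0.3073.
P_a = ½K_aγH² = 0.5×0.3073×15.4×10.5² = 260.8 kN/m, acting at H/3 = 3.500 m above the base.
FS_sliding = μW / P_a = 0.48×1539.7 / 260.8 = 2.833.

2.83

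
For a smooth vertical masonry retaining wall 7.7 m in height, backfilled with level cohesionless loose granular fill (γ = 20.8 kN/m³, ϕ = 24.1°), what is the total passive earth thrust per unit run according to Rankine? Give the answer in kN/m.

K_p = tan²(45° + φ/2) = 2.380.
P_p = ½ K_p γ H² = 0.5 × 2.380 × 20.8 × 7.7² = 1468 kN/m.

1470 kN/m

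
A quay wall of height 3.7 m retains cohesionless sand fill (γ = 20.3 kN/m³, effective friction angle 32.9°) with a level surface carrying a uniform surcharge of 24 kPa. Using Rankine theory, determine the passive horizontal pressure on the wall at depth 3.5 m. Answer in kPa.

K_p = (1 + sin φ)/(1 − sin φ) = 3.378.
σ_v = γz + q = 20.3 × 3.5 + 24 = 95.05 kPa.
σ_h = K_p σ_v = 3.378 × 95.05 = 321.1 kPa.

321 kPa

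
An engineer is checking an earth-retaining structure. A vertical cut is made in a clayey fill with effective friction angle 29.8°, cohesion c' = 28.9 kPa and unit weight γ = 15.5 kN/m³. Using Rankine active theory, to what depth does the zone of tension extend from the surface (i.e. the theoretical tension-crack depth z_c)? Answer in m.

6.43 m

K_a = tan²(45° − 29.8°/2) = 0.3360; √K_a = 0.5797.
The active pressure is zero where K_a γ z = 2c√K_a, so z_c = 2c/(γ√K_a) = 2×28.9/(15.5×0.5797) = 6.433 m.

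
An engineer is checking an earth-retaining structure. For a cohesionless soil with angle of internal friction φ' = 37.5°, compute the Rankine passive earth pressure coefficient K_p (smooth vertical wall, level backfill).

K_p = (1 + sin φ)/(1 − sin φ) = tan²(45° + 37.5°/2) = 4.112.

4.11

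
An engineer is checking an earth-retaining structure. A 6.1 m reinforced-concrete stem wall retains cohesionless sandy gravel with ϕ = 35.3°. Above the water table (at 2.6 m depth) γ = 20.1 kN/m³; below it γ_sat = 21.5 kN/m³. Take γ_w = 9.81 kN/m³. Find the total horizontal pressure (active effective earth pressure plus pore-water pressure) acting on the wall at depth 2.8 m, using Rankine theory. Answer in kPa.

16.6 kPa

K_a = (1 − sin φ)/(1 + sin φ) = 0.2675.
γ' = 21.5 − 9.81 = 11.69 kN/m³.
Effective vertical stress at 2.8 m: σ'_v = 20.1×2.6 + 11.69×0.200 = 54.60 kPa.
σ'_h = K_a σ'_v = 0.2675 × 54.60 = 14.61 kPa; u = γ_w × 0.200 = 1.962 kPa.
Total σ_h = 14.61 + 1.962 = 16.57 kPa.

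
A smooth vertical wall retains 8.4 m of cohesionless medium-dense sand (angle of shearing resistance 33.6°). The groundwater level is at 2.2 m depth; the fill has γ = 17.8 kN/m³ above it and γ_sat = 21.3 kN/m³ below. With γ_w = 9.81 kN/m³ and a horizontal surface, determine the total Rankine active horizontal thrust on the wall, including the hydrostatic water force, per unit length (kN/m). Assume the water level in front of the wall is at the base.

K_a = tan²(45° − φ/2) = 0.2875.
γ' = 21.3 − 9.81 = 11.49 kN/m³. Depth below WT = 6.2 m.
σ'_h at WT = K_a γ d_w = 11.26 kPa; at base = 11.26 + K_a γ' × 6.2 = 31.74 kPa.
P₁ (0–2.2 m) = ½×11.26×2.2 = 12.38. P₂ (2.2–8.4 m) = ½(11.26+31.74)×6.2 = 133.3.
P_w = ½ γ_w h₂² = 0.5×9.81×6.2² = 188.5. Total = 12.38+133.3+188.5 = 334.2 kN/m.

334 kN/m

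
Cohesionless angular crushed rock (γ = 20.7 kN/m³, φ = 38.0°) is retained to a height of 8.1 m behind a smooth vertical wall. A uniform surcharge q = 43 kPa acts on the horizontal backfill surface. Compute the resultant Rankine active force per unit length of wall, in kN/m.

K_a = tan²(45° − φ/2) = 0.2379.
Soil triangle: ½ K_a γ H² = 0.5×0.2379×20.7×8.1² = 161.5 kN/m.
Surcharge rectangle: K_a q H = 0.2379×43×8.1 = 82.85 kN/m.
Total = 161.5 + 82.85 = 244.4 kN/m.

244 kN/m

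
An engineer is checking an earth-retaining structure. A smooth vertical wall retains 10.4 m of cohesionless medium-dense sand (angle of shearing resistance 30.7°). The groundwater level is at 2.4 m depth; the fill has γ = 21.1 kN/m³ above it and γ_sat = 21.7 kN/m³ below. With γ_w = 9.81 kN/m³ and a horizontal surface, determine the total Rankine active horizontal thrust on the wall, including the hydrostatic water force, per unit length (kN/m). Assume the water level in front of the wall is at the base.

K_a = tan²(45° − φ/2) = 0.3240.
γ' = 21.7 − 9.81 = 11.89 kN/m³. Depth below WT = 8.0 m.
σ'_h at WT = K_a γ d_w = 16.41 kPa; at base = 16.41 + K_a γ' × 8.0 = 47.23 kPa.
P₁ (0–2.4 m) = ½×16.41×2.4 = 19.69. P₂ (2.4–10.4 m) = ½(16.41+47.23)×8.0 = 254.6.
P_w = ½ γ_w h₂² = 0.5×9.81×8.0² = 313.9. Total = 19.69+254.6+313.9 = 588.2 kN/m.

588 kN/m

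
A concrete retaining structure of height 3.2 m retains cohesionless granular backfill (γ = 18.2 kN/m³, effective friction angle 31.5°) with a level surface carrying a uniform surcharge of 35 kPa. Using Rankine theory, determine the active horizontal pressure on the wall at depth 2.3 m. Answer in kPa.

24.1 kPa

K_a = (1 − sin φ)/(1 + sin φ) = 0.3136.
σ_v = γz + q = 18.2 × 2.3 + 35 = 76.86 kPa.
σ_h = K_a σ_v = 0.3136 × 76.86 = 24.11 kPa.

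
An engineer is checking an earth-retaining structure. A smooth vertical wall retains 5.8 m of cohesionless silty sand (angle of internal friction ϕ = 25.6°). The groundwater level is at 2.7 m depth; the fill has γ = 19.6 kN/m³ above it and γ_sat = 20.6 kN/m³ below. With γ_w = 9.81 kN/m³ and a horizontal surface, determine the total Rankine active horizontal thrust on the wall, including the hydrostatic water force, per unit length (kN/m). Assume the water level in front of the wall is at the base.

161 kN/m

K_a = tan²(45° − φ/2) = 0.3966.
γ' = 20.6 − 9.81 = 10.79 kN/m³. Depth below WT = 3.1 m.
σ'_h at WT = K_a γ d_w = 20.99 kPa; at base = 20.99 + K_a γ' × 3.1 = 34.25 kPa.
P₁ (0–2.7 m) = ½×20.99×2.7 = 28.33. P₂ (2.7–5.8 m) = ½(20.99+34.25)×3.1 = 85.62.
P_w = ½ γ_w h₂² = 0.5×9.81×3.1² = 47.14. Total = 28.33+85.62+47.14 = 161.1 kN/m.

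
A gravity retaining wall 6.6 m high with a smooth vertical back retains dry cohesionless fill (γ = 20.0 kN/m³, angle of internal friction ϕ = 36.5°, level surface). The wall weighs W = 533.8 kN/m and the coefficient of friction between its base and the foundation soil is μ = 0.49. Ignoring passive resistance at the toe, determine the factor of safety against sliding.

2.36

K_a = tan²(45° − 36.5°/2) = 0.2541.
P_a = ½K_aγH² = 0.5×0.2541×20.0×6.6² = 110.7 kN/m, acting at H/3 = 2.200 m above the base.
FS_sliding = μW / P_a = 0.49×533.8 / 110.7 = 2.363.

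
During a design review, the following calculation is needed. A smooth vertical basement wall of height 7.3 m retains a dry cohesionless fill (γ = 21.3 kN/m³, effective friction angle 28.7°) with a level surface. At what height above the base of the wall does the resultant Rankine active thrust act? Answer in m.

2.43 m

K_a = 0.3511.
The pressure distribution is triangular, so the resultant acts at H/3 above the base = 7.3/3 = 2.433 m.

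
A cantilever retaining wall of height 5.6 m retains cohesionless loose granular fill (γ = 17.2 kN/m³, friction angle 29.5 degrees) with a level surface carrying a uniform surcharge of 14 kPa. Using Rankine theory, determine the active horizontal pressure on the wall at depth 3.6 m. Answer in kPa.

K_a = (1 − sin φ)/(1 + sin φ) = 0.3401.
σ_v = γz + q = 17.2 × 3.6 + 14 = 75.92 kPa.
σ_h = K_a σ_v = 0.3401 × 75.92 = 25.82 kPa.

25.8 kPa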